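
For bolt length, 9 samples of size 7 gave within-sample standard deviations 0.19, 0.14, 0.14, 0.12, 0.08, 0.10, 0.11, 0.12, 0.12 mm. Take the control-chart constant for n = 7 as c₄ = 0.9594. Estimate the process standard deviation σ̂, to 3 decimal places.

0.130

s̄ = (0.19 + 0.14 + 0.14 + 0.12 + 0.08 + 0.10 + 0.11 + 0.12 + 0.12) / 9 = 0.1244
σ̂ = s̄ / c₄ = 0.1244 / 0.9594 = 0.1297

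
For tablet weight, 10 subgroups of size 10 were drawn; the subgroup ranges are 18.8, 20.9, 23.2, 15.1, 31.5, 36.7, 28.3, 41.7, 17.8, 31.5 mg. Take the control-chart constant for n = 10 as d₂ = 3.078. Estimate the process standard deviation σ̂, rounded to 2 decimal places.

R̄ = (18.8 + 20.9 + 23.2 + 15.1 + 31.5 + 36.7 + 28.3 + 41.7 + 17.8 + 31.5) / 10 = 26.5500
σ̂ = R̄ / d₂ = 26.5500 / 3.078 = 8.6257

8.63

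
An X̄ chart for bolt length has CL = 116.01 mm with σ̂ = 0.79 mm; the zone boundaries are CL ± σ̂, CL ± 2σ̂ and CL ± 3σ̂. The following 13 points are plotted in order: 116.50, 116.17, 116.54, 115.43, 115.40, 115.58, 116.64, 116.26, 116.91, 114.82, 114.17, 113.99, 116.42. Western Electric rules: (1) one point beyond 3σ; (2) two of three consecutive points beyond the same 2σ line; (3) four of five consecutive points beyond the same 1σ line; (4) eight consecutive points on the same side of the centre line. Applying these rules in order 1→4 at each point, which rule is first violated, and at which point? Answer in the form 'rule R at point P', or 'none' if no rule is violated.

Zone of each point (C = within 1σ̂, B = 1σ̂–2σ̂, A = 2σ̂–3σ̂, * = beyond 3σ̂; sign = side of CL): 1:+C, 2:+C, 3:+C, 4:-C, 5:-C, 6:-C, 7:+C, 8:+C, 9:+B, 10:-B, 11:-A, 12:-A, 13:+C
Rule 2 (two of three consecutive points beyond the same 2σ limit) is satisfied at point 12.

rule 2 at point 12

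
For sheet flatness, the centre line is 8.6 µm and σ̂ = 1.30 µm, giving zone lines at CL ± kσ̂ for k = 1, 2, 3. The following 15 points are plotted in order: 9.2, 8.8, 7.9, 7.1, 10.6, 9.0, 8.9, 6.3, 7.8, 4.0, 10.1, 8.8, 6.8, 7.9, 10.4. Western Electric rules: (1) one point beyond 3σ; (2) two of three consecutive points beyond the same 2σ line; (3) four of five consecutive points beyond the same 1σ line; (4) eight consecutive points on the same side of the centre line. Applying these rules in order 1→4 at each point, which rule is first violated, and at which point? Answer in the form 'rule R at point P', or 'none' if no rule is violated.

rule 1 at point 10

Zone of each point (C = within 1σ̂, B = 1σ̂–2σ̂, A = 2σ̂–3σ̂, * = beyond 3σ̂; sign = side of CL): 1:+C, 2:+C, 3:-C, 4:-B, 5:+B, 6:+C, 7:+C, 8:-B, 9:-C, 10:-*, 11:+B, 12:+C, 13:-B, 14:-C, 15:+B
Rule 1 (one point beyond the 3σ limits) is satisfied at point 10.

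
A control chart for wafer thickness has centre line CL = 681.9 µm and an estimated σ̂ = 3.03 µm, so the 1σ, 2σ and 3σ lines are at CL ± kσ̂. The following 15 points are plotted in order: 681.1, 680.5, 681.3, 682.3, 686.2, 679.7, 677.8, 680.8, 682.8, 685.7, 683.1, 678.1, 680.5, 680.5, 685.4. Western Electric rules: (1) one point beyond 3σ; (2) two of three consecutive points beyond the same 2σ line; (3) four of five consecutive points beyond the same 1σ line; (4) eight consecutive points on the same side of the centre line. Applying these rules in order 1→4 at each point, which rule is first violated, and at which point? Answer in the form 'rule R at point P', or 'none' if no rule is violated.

Zone of each point (C = within 1σ̂, B = 1σ̂–2σ̂, A = 2σ̂–3σ̂, * = beyond 3σ̂; sign = side of CL): 1:-C, 2:-C, 3:-C, 4:+C, 5:+B, 6:-C, 7:-B, 8:-C, 9:+C, 10:+B, 11:+C, 12:-B, 13:-C, 14:-C, 15:+B
No rule fires across all 15 points.

none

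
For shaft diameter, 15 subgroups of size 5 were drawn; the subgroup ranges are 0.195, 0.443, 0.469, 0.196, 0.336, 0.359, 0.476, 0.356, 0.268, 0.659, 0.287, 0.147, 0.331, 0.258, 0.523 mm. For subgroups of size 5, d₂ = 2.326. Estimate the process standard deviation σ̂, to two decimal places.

0.15

R̄ = (0.195 + 0.443 + 0.469 + 0.196 + 0.336 + 0.359 + 0.476 + 0.356 + 0.268 + 0.659 + 0.287 + 0.147 + 0.331 + 0.258 + 0.523) / 15 = 0.3535
σ̂ = R̄ / d₂ = 0.3535 / 2.326 = 0.1520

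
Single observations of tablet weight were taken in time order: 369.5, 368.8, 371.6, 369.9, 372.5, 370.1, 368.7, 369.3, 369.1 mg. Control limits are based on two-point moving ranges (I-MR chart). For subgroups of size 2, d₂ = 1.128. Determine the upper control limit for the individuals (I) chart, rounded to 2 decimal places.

374.07

X̄ = (369.5 + 368.8 + 371.6 + 369.9 + 372.5 + 370.1 + 368.7 + 369.3 + 369.1) / 9 = 369.9444
Moving ranges: 0.7, 2.8, 1.7, 2.6, 2.4, 1.4, 0.6, 0.2; M̄R̄ = 12.4000 / 8 = 1.5500
UCL = X̄ + 3·M̄R̄/d₂ = 369.9444 + 3 × 1.5500 / 1.128 = 374.0668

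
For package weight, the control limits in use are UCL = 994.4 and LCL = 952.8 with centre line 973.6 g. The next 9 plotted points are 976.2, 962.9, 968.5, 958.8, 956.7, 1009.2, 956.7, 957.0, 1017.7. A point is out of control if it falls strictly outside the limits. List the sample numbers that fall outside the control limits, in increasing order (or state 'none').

Compare each point to [952.8, 994.4]: sample 6 = 1009.2 > UCL; sample 9 = 1017.7 > UCL.

6, 9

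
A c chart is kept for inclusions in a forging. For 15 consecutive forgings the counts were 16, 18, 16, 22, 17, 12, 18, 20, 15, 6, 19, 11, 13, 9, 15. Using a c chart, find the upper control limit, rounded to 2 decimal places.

c̄ = (16 + 18 + 16 + 22 + 17 + 12 + 18 + 20 + 15 + 6 + 19 + 11 + 13 + 9 + 15) / 15 = 227 / 15 = 15.1333
UCL = c̄ + 3√c̄ = 15.1333 + 3 × √15.1333 = 15.1333 + 3 × 3.8902 = 26.8038

26.80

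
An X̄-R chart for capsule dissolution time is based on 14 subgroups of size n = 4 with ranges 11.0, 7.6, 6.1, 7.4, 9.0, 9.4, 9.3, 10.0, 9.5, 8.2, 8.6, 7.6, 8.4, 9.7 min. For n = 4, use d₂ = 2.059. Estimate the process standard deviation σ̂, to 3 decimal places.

4.225

R̄ = (11.0 + 7.6 + 6.1 + 7.4 + 9.0 + 9.4 + 9.3 + 10.0 + 9.5 + 8.2 + 8.6 + 7.6 + 8.4 + 9.7) / 14 = 8.7000
σ̂ = R̄ / d₂ = 8.7000 / 2.059 = 4.2254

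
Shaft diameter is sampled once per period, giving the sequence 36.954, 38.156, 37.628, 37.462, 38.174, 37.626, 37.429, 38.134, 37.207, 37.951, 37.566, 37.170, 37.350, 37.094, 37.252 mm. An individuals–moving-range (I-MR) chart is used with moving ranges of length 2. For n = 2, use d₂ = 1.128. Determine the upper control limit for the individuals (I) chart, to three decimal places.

38.893

X̄ = (36.954 + 38.156 + 37.628 + 37.462 + 38.174 + 37.626 + 37.429 + 38.134 + 37.207 + 37.951 + 37.566 + 37.170 + 37.350 + 37.094 + 37.252) / 15 = 37.5435
Moving ranges: 1.202, 0.528, 0.166, 0.712, 0.548, 0.197, 0.705, 0.927, 0.744, 0.385, 0.396, 0.180, 0.256, 0.158; M̄R̄ = 7.1040 / 14 = 0.5074
UCL = X̄ + 3·M̄R̄/d₂ = 37.5435 + 3 × 0.5074 / 1.128 = 38.8931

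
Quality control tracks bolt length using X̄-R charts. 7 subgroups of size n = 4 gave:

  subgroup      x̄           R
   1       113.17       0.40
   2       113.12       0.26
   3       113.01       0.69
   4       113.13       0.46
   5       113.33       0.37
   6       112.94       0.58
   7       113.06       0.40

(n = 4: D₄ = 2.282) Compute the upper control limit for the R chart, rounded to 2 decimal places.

R̄ = (0.40 + 0.26 + 0.69 + 0.46 + 0.37 + 0.58 + 0.40) / 7 = 3.1600 / 7 = 0.4514
UCL_R = D₄·R̄ = 2.282 × 0.4514 = 1.0302

1.03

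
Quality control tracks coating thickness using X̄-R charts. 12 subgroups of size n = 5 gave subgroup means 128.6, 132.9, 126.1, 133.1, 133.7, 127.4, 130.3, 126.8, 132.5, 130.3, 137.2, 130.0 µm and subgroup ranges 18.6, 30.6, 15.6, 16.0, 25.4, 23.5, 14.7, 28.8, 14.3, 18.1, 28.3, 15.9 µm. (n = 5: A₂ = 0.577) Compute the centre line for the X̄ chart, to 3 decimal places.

X̄̄ = (128.6 + 132.9 + 126.1 + 133.1 + 133.7 + 127.4 + 130.3 + 126.8 + 132.5 + 130.3 + 137.2 + 130.0) / 12 = 1568.9000 / 12 = 130.7417
CL = X̄̄ = 130.7417

130.742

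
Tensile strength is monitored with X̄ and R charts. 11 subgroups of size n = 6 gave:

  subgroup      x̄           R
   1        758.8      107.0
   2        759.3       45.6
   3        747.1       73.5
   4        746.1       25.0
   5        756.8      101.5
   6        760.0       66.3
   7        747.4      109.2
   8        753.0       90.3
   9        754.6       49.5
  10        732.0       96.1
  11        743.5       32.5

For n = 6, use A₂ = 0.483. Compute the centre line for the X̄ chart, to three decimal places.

750.782

X̄̄ = (758.8 + 759.3 + 747.1 + 746.1 + 756.8 + 760.0 + 747.4 + 753.0 + 754.6 + 732.0 + 743.5) / 11 = 8258.6000 / 11 = 750.7818
CL = X̄̄ = 750.7818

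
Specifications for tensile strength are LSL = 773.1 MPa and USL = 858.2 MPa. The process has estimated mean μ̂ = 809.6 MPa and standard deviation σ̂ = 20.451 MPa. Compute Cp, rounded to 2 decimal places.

Cp = (USL − LSL) / (6σ̂) = (858.2 − 773.1) / (6 × 20.451) = 85.1000 / 122.7060 = 0.6935

0.69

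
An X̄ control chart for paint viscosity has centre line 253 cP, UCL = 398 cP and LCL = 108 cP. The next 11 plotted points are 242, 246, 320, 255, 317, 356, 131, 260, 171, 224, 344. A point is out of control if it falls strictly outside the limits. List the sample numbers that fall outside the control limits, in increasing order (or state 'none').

All 11 points lie within [108, 398].

none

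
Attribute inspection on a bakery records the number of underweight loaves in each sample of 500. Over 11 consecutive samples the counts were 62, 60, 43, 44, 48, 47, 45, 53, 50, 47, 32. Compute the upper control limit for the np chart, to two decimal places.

68.08

p̄ = Σdᵢ / (k·n) = 531 / (11 × 500) = 0.09655
UCL = np̄ + 3·√(np̄(1−p̄)) = 48.2727 + 3 × √(48.2727×0.90345) = 48.2727 + 3 × 6.6040 = 68.0846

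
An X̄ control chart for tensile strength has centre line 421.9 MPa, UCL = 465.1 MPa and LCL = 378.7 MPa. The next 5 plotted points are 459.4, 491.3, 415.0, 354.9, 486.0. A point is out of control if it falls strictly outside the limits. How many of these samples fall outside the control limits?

Compare each point to [378.7, 465.1]: sample 2 = 491.3 > UCL; sample 4 = 354.9 < LCL; sample 5 = 486.0 > UCL.

3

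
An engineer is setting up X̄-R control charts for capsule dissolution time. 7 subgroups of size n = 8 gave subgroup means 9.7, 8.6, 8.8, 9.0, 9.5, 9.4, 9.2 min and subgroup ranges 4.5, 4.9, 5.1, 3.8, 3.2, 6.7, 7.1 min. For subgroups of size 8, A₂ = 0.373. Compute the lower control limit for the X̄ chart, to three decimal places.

X̄̄ = (9.7 + 8.6 + 8.8 + 9.0 + 9.5 + 9.4 + 9.2) / 7 = 64.2000 / 7 = 9.1714
R̄ = (4.5 + 4.9 + 5.1 + 3.8 + 3.2 + 6.7 + 7.1) / 7 = 35.3000 / 7 = 5.0429
LCL = X̄̄ − A₂·R̄ = 9.1714 − 0.373 × 5.0429 = 7.2904

7.290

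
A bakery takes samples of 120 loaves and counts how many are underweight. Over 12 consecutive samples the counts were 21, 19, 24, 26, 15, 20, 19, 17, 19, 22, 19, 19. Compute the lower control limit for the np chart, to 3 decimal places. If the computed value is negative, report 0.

7.753

p̄ = Σdᵢ / (k·n) = 240 / (12 × 120) = 0.16667
LCL = np̄ − 3·√(np̄(1−p̄)) = 20.0000 − 3 × 4.0825 = 7.7526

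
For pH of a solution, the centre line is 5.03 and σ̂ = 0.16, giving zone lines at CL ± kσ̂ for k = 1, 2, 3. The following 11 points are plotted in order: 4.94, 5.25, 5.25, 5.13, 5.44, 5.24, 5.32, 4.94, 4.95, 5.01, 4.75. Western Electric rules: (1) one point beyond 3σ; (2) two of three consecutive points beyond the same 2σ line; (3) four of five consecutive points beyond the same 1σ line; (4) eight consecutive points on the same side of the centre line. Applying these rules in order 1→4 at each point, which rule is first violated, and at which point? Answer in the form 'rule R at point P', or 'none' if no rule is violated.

rule 3 at point 6

Zone of each point (C = within 1σ̂, B = 1σ̂–2σ̂, A = 2σ̂–3σ̂, * = beyond 3σ̂; sign = side of CL): 1:-C, 2:+B, 3:+B, 4:+C, 5:+A, 6:+B, 7:+B, 8:-C, 9:-C, 10:-C, 11:-B
Rule 3 (four of five consecutive points beyond the same 1σ limit) is satisfied at point 6.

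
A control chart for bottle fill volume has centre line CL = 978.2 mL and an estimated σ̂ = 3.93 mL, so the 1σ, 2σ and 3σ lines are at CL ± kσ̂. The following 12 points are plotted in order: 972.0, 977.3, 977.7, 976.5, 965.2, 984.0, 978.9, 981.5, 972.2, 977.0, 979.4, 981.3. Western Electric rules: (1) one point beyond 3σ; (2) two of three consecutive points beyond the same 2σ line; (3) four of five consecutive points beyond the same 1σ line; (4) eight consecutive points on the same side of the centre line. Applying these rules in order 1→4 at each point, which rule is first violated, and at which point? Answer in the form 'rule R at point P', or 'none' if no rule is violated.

rule 1 at point 5

Zone of each point (C = within 1σ̂, B = 1σ̂–2σ̂, A = 2σ̂–3σ̂, * = beyond 3σ̂; sign = side of CL): 1:-B, 2:-C, 3:-C, 4:-C, 5:-*, 6:+B, 7:+C, 8:+C, 9:-B, 10:-C, 11:+C, 12:+C
Rule 1 (one point beyond the 3σ limits) is satisfied at point 5.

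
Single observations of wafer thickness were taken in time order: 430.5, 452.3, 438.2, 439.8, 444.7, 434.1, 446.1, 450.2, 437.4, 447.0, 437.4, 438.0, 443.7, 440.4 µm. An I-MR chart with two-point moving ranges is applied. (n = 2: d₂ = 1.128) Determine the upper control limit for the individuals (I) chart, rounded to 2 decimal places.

464.06

X̄ = (430.5 + 452.3 + 438.2 + 439.8 + 444.7 + 434.1 + 446.1 + 450.2 + 437.4 + 447.0 + 437.4 + 438.0 + 443.7 + 440.4) / 14 = 441.4143
Moving ranges: 21.8, 14.1, 1.6, 4.9, 10.6, 12.0, 4.1, 12.8, 9.6, 9.6, 0.6, 5.7, 3.3; M̄R̄ = 110.7000 / 13 = 8.5154
UCL = X̄ + 3·M̄R̄/d₂ = 441.4143 + 3 × 8.5154 / 1.128 = 464.0616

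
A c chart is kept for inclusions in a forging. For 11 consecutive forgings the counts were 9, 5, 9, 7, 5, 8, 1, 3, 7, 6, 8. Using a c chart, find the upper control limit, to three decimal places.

13.641

c̄ = (9 + 5 + 9 + 7 + 5 + 8 + 1 + 3 + 7 + 6 + 8) / 11 = 68 / 11 = 6.1818
UCL = c̄ + 3√c̄ = 6.1818 + 3 × √6.1818 = 6.1818 + 3 × 2.4863 = 13.6408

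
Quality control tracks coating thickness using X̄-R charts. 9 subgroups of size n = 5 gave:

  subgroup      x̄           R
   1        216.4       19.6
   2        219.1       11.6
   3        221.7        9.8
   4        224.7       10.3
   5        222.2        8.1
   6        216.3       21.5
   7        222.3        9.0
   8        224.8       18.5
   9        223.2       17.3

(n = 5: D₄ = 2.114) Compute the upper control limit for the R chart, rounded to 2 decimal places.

29.53

R̄ = (19.6 + 11.6 + 9.8 + 10.3 + 8.1 + 21.5 + 9.0 + 18.5 + 17.3) / 9 = 125.7000 / 9 = 13.9667
UCL_R = D₄·R̄ = 2.114 × 13.9667 = 29.5255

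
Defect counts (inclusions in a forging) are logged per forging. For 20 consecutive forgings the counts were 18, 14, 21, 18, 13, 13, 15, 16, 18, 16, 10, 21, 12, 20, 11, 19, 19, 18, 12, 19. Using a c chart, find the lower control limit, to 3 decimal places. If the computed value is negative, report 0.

4.094

c̄ = (18 + 14 + 21 + 18 + 13 + 13 + 15 + 16 + 18 + 16 + 10 + 21 + 12 + 20 + 11 + 19 + 19 + 18 + 12 + 19) / 20 = 323 / 20 = 16.1500
LCL = c̄ − 3√c̄ = 16.1500 − 3 × 4.0187 = 4.0939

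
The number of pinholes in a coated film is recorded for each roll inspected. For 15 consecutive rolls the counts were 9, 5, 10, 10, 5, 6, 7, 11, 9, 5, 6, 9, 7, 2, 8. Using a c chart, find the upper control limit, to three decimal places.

c̄ = (9 + 5 + 10 + 10 + 5 + 6 + 7 + 11 + 9 + 5 + 6 + 9 + 7 + 2 + 8) / 15 = 109 / 15 = 7.2667
UCL = c̄ + 3√c̄ = 7.2667 + 3 × √7.2667 = 7.2667 + 3 × 2.6957 = 15.3537

15.354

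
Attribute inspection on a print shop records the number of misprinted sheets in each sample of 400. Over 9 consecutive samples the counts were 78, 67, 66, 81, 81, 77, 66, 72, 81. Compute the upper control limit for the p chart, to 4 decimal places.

p̄ = Σdᵢ / (k·n) = 669 / (9 × 400) = 0.18583
UCL = p̄ + 3·√(p̄(1−p̄)/n) = 0.18583 + 3 × √(0.18583×0.81417/400) = 0.18583 + 3 × 0.01945 = 0.24418

0.2442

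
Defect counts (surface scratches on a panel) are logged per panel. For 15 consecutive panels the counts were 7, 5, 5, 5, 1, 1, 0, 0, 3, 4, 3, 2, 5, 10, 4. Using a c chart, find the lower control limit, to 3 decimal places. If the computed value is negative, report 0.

c̄ = (7 + 5 + 5 + 5 + 1 + 1 + 0 + 0 + 3 + 4 + 3 + 2 + 5 + 10 + 4) / 15 = 55 / 15 = 3.6667
LCL = c̄ − 3√c̄ = 3.6667 − 3 × 1.9149 = -2.0779 → 0 (cannot be negative)

0.000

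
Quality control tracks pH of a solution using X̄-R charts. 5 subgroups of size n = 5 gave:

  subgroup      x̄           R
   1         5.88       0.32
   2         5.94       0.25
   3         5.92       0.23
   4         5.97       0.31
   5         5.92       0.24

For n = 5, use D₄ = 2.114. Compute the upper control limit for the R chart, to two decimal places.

R̄ = (0.32 + 0.25 + 0.23 + 0.31 + 0.24) / 5 = 1.3500 / 5 = 0.2700
UCL_R = D₄·R̄ = 2.114 × 0.2700 = 0.5708

0.57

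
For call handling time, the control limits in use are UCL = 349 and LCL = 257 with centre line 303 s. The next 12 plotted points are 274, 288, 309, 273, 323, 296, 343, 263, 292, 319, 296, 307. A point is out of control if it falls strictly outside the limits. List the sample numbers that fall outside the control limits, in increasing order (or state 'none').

All 12 points lie within [257, 349].

none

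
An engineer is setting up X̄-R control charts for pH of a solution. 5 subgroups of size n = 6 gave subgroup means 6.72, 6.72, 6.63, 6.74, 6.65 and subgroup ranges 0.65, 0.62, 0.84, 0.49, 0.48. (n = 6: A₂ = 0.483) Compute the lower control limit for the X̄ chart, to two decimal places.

X̄̄ = (6.72 + 6.72 + 6.63 + 6.74 + 6.65) / 5 = 33.4600 / 5 = 6.6920
R̄ = (0.65 + 0.62 + 0.84 + 0.49 + 0.48) / 5 = 3.0800 / 5 = 0.6160
LCL = X̄̄ − A₂·R̄ = 6.6920 − 0.483 × 0.6160 = 6.3945

6.39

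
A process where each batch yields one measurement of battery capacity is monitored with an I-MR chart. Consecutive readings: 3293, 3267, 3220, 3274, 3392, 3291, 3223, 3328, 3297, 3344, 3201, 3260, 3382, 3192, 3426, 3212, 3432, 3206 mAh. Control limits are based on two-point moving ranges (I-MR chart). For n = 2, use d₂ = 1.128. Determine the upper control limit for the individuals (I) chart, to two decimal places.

X̄ = (3293 + 3267 + 3220 + 3274 + 3392 + 3291 + 3223 + 3328 + 3297 + 3344 + 3201 + 3260 + 3382 + 3192 + 3426 + 3212 + 3432 + 3206) / 18 = 3291.1111
Moving ranges: 26, 47, 54, 118, 101, 68, 105, 31, 47, 143, 59, 122, 190, 234, 214, 220, 226; M̄R̄ = 2005.0000 / 17 = 117.9412
UCL = X̄ + 3·M̄R̄/d₂ = 3291.1111 + 3 × 117.9412 / 1.128 = 3604.7845

3604.78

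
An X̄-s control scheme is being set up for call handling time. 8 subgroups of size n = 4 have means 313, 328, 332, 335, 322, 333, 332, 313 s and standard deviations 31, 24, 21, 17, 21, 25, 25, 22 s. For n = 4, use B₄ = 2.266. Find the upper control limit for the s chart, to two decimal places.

s̄ = (31 + 24 + 21 + 17 + 21 + 25 + 25 + 22) / 8 = 23.2500
UCL_s = B₄·s̄ = 2.266 × 23.2500 = 52.6845

52.68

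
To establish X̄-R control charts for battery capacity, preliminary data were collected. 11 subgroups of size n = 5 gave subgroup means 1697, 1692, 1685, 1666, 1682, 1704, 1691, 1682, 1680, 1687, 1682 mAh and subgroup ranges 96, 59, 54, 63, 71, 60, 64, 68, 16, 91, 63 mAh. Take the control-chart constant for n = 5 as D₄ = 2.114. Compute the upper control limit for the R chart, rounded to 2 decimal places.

135.49

R̄ = (96 + 59 + 54 + 63 + 71 + 60 + 64 + 68 + 16 + 91 + 63) / 11 = 705.0000 / 11 = 64.0909
UCL_R = D₄·R̄ = 2.114 × 64.0909 = 135.4882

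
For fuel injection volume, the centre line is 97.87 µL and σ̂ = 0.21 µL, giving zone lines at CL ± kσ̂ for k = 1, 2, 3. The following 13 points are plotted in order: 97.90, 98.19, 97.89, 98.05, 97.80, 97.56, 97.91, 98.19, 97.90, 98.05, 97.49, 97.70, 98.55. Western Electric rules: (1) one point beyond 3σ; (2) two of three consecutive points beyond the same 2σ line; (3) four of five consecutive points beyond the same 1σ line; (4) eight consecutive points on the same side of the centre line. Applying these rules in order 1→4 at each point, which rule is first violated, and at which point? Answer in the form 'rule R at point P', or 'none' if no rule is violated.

rule 1 at point 13

Zone of each point (C = within 1σ̂, B = 1σ̂–2σ̂, A = 2σ̂–3σ̂, * = beyond 3σ̂; sign = side of CL): 1:+C, 2:+B, 3:+C, 4:+C, 5:-C, 6:-B, 7:+C, 8:+B, 9:+C, 10:+C, 11:-B, 12:-C, 13:+*
Rule 1 (one point beyond the 3σ limits) is satisfied at point 13.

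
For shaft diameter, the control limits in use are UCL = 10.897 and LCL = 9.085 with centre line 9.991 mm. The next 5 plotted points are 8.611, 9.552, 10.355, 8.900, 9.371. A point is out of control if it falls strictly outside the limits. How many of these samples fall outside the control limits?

2

Compare each point to [9.085, 10.897]: sample 1 = 8.611 < LCL; sample 4 = 8.900 < LCL.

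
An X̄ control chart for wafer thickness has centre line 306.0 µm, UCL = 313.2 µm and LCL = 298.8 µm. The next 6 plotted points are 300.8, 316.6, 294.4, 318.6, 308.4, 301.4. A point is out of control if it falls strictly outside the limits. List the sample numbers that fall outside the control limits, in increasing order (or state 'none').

2, 3, 4

Compare each point to [298.8, 313.2]: sample 2 = 316.6 > UCL; sample 3 = 294.4 < LCL; sample 4 = 318.6 > UCL.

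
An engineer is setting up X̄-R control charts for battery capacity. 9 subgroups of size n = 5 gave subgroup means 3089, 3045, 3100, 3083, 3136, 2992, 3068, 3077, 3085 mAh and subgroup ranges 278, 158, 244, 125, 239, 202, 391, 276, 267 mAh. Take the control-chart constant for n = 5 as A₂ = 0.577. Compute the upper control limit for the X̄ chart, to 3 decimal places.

3214.762

X̄̄ = (3089 + 3045 + 3100 + 3083 + 3136 + 2992 + 3068 + 3077 + 3085) / 9 = 27675.0000 / 9 = 3075.0000
R̄ = (278 + 158 + 244 + 125 + 239 + 202 + 391 + 276 + 267) / 9 = 2180.0000 / 9 = 242.2222
UCL = X̄̄ + A₂·R̄ = 3075.0000 + 0.577 × 242.2222 = 3214.7622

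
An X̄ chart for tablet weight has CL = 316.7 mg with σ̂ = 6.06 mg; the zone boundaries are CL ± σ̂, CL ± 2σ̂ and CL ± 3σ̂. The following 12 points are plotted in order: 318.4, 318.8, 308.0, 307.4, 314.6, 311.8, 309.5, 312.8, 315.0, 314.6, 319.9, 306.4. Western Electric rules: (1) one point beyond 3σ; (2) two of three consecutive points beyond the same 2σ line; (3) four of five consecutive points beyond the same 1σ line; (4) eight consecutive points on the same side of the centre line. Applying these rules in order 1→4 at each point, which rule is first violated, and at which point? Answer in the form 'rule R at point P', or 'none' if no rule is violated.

rule 4 at point 10

Zone of each point (C = within 1σ̂, B = 1σ̂–2σ̂, A = 2σ̂–3σ̂, * = beyond 3σ̂; sign = side of CL): 1:+C, 2:+C, 3:-B, 4:-B, 5:-C, 6:-C, 7:-B, 8:-C, 9:-C, 10:-C, 11:+C, 12:-B
Rule 4 (eight consecutive points on the same side of the centre line) is satisfied at point 10.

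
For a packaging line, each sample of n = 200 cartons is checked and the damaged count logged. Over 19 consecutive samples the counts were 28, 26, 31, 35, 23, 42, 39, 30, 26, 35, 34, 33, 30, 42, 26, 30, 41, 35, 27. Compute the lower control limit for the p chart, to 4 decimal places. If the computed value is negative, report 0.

0.0833

p̄ = Σdᵢ / (k·n) = 613 / (19 × 200) = 0.16132
LCL = p̄ − 3·√(p̄(1−p̄)/n) = 0.16132 − 3 × 0.02601 = 0.08329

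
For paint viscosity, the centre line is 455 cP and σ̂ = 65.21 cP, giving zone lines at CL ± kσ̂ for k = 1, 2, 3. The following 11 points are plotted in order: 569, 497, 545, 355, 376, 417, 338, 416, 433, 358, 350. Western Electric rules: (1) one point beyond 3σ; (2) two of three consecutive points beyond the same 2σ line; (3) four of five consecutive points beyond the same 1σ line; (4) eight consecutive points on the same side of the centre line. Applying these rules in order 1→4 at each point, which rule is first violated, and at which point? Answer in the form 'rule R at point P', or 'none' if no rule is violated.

rule 4 at point 11

Zone of each point (C = within 1σ̂, B = 1σ̂–2σ̂, A = 2σ̂–3σ̂, * = beyond 3σ̂; sign = side of CL): 1:+B, 2:+C, 3:+B, 4:-B, 5:-B, 6:-C, 7:-B, 8:-C, 9:-C, 10:-B, 11:-B
Rule 4 (eight consecutive points on the same side of the centre line) is satisfied at point 11.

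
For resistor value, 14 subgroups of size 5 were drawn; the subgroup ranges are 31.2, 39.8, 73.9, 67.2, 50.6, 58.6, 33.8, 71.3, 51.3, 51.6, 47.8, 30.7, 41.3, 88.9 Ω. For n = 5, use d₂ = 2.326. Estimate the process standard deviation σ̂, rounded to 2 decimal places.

R̄ = (31.2 + 39.8 + 73.9 + 67.2 + 50.6 + 58.6 + 33.8 + 71.3 + 51.3 + 51.6 + 47.8 + 30.7 + 41.3 + 88.9) / 14 = 52.7143
σ̂ = R̄ / d₂ = 52.7143 / 2.326 = 22.6631

22.66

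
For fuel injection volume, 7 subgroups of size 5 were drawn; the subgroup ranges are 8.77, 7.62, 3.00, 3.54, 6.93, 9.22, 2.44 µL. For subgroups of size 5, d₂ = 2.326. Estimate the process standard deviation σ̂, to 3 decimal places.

R̄ = (8.77 + 7.62 + 3.00 + 3.54 + 6.93 + 9.22 + 2.44) / 7 = 5.9314
σ̂ = R̄ / d₂ = 5.9314 / 2.326 = 2.5501

2.550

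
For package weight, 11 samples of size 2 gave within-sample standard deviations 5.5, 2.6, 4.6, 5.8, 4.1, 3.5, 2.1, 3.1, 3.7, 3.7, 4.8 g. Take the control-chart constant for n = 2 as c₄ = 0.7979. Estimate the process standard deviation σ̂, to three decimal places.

s̄ = (5.5 + 2.6 + 4.6 + 5.8 + 4.1 + 3.5 + 2.1 + 3.1 + 3.7 + 3.7 + 4.8) / 11 = 3.9545
σ̂ = s̄ / c₄ = 3.9545 / 0.7979 = 4.9562

4.956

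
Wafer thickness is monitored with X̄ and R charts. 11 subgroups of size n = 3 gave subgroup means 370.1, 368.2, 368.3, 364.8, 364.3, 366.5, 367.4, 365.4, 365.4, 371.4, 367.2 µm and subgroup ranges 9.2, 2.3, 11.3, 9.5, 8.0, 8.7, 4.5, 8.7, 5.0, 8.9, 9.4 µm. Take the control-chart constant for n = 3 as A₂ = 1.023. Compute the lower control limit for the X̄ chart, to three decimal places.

X̄̄ = (370.1 + 368.2 + 368.3 + 364.8 + 364.3 + 366.5 + 367.4 + 365.4 + 365.4 + 371.4 + 367.2) / 11 = 4039.0000 / 11 = 367.1818
R̄ = (9.2 + 2.3 + 11.3 + 9.5 + 8.0 + 8.7 + 4.5 + 8.7 + 5.0 + 8.9 + 9.4) / 11 = 85.5000 / 11 = 7.7727
LCL = X̄̄ − A₂·R̄ = 367.1818 − 1.023 × 7.7727 = 359.2303

359.230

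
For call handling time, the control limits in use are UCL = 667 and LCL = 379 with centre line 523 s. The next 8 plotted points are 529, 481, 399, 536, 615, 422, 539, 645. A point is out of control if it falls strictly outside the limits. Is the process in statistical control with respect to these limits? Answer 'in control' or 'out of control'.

in control

All 8 points lie within [379, 667].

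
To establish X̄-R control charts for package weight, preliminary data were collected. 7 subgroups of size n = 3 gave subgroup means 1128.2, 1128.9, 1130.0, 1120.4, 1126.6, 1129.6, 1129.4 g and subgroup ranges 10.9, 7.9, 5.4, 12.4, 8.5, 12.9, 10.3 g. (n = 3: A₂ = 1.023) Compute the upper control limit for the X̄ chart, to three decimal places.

1137.567

X̄̄ = (1128.2 + 1128.9 + 1130.0 + 1120.4 + 1126.6 + 1129.6 + 1129.4) / 7 = 7893.1000 / 7 = 1127.5857
R̄ = (10.9 + 7.9 + 5.4 + 12.4 + 8.5 + 12.9 + 10.3) / 7 = 68.3000 / 7 = 9.7571
UCL = X̄̄ + A₂·R̄ = 1127.5857 + 1.023 × 9.7571 = 1137.5673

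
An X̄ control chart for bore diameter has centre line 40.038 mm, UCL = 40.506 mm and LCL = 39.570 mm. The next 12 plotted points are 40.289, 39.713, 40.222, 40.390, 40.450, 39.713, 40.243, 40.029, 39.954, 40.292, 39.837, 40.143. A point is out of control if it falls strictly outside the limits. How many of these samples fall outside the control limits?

All 12 points lie within [39.570, 40.506].

0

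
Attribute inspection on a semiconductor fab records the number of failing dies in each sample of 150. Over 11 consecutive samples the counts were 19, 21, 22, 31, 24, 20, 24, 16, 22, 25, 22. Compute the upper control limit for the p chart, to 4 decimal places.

p̄ = Σdᵢ / (k·n) = 246 / (11 × 150) = 0.14909
UCL = p̄ + 3·√(p̄(1−p̄)/n) = 0.14909 + 3 × √(0.14909×0.85091/150) = 0.14909 + 3 × 0.02908 = 0.23634

0.2363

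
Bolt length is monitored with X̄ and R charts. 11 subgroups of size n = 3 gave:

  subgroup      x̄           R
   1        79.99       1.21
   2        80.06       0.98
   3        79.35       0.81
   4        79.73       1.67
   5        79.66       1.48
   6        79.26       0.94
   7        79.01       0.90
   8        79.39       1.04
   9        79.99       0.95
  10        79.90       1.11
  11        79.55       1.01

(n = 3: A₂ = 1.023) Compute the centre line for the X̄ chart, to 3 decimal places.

X̄̄ = (79.99 + 80.06 + 79.35 + 79.73 + 79.66 + 79.26 + 79.01 + 79.39 + 79.99 + 79.90 + 79.55) / 11 = 875.8900 / 11 = 79.6264
CL = X̄̄ = 79.6264

79.626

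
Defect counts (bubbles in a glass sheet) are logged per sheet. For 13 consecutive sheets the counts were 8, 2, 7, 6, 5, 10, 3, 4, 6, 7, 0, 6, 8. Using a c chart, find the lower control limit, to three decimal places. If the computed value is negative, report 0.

0.000

c̄ = (8 + 2 + 7 + 6 + 5 + 10 + 3 + 4 + 6 + 7 + 0 + 6 + 8) / 13 = 72 / 13 = 5.5385
LCL = c̄ − 3√c̄ = 5.5385 − 3 × 2.3534 = -1.5217 → 0 (cannot be negative)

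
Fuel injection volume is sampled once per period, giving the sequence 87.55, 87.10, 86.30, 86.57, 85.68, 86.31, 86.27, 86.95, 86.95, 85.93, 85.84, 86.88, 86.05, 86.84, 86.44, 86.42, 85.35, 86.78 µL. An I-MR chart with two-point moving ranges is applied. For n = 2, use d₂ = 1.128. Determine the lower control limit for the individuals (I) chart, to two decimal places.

84.82

X̄ = (87.55 + 87.10 + 86.30 + 86.57 + 85.68 + 86.31 + 86.27 + 86.95 + 86.95 + 85.93 + 85.84 + 86.88 + 86.05 + 86.84 + 86.44 + 86.42 + 85.35 + 86.78) / 18 = 86.4561
Moving ranges: 0.45, 0.80, 0.27, 0.89, 0.63, 0.04, 0.68, 0.00, 1.02, 0.09, 1.04, 0.83, 0.79, 0.40, 0.02, 1.07, 1.43; M̄R̄ = 10.4500 / 17 = 0.6147
LCL = X̄ − 3·M̄R̄/d₂ = 86.4561 − 3 × 0.6147 / 1.128 = 84.8213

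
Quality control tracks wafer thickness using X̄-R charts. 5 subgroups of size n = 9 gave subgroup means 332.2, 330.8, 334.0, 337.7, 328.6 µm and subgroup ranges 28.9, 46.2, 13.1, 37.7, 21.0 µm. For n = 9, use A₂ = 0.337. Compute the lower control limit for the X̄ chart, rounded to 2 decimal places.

X̄̄ = (332.2 + 330.8 + 334.0 + 337.7 + 328.6) / 5 = 1663.3000 / 5 = 332.6600
R̄ = (28.9 + 46.2 + 13.1 + 37.7 + 21.0) / 5 = 146.9000 / 5 = 29.3800
LCL = X̄̄ − A₂·R̄ = 332.6600 − 0.337 × 29.3800 = 322.7589

322.76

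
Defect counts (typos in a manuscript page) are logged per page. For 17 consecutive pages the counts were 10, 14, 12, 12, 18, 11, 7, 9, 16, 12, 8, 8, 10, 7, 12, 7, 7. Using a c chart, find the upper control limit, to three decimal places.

c̄ = (10 + 14 + 12 + 12 + 18 + 11 + 7 + 9 + 16 + 12 + 8 + 8 + 10 + 7 + 12 + 7 + 7) / 17 = 180 / 17 = 10.5882
UCL = c̄ + 3√c̄ = 10.5882 + 3 × √10.5882 = 10.5882 + 3 × 3.2540 = 20.3501

20.350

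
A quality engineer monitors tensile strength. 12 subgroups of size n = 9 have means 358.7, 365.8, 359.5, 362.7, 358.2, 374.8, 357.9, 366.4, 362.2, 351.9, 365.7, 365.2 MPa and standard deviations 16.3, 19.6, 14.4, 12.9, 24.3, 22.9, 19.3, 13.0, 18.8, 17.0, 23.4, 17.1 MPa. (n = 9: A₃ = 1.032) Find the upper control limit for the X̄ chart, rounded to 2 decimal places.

381.25

X̄̄ = (358.7 + 365.8 + 359.5 + 362.7 + 358.2 + 374.8 + 357.9 + 366.4 + 362.2 + 351.9 + 365.7 + 365.2) / 12 = 362.4167
s̄ = (16.3 + 19.6 + 14.4 + 12.9 + 24.3 + 22.9 + 19.3 + 13.0 + 18.8 + 17.0 + 23.4 + 17.1) / 12 = 18.2500
UCL = X̄̄ + A₃·s̄ = 362.4167 + 1.032 × 18.2500 = 381.2507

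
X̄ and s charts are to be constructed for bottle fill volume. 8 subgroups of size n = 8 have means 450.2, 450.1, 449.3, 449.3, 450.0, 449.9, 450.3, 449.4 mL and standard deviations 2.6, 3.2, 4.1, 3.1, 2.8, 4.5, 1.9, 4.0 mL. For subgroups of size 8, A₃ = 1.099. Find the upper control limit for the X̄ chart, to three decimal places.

453.412

X̄̄ = (450.2 + 450.1 + 449.3 + 449.3 + 450.0 + 449.9 + 450.3 + 449.4) / 8 = 449.8125
s̄ = (2.6 + 3.2 + 4.1 + 3.1 + 2.8 + 4.5 + 1.9 + 4.0) / 8 = 3.2750
UCL = X̄̄ + A₃·s̄ = 449.8125 + 1.099 × 3.2750 = 453.4117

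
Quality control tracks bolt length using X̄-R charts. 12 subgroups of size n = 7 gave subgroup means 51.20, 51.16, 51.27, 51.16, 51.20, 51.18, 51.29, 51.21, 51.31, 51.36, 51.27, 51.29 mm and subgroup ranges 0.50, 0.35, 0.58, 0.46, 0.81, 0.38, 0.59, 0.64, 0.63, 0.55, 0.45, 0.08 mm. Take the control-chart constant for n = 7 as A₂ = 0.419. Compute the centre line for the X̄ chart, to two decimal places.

X̄̄ = (51.20 + 51.16 + 51.27 + 51.16 + 51.20 + 51.18 + 51.29 + 51.21 + 51.31 + 51.36 + 51.27 + 51.29) / 12 = 614.9000 / 12 = 51.2417
CL = X̄̄ = 51.2417

51.24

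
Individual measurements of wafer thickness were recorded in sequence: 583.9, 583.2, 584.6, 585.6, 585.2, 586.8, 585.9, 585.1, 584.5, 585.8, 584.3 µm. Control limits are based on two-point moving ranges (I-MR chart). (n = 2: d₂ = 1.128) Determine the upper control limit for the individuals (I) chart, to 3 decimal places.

587.704

X̄ = (583.9 + 583.2 + 584.6 + 585.6 + 585.2 + 586.8 + 585.9 + 585.1 + 584.5 + 585.8 + 584.3) / 11 = 584.9909
Moving ranges: 0.7, 1.4, 1.0, 0.4, 1.6, 0.9, 0.8, 0.6, 1.3, 1.5; M̄R̄ = 10.2000 / 10 = 1.0200
UCL = X̄ + 3·M̄R̄/d₂ = 584.9909 + 3 × 1.0200 / 1.128 = 587.7037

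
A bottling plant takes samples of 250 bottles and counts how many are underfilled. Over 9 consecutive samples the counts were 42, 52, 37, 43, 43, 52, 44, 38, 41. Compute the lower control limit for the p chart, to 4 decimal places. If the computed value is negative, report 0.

p̄ = Σdᵢ / (k·n) = 392 / (9 × 250) = 0.17422
LCL = p̄ − 3·√(p̄(1−p̄)/n) = 0.17422 − 3 × 0.02399 = 0.10226

0.1023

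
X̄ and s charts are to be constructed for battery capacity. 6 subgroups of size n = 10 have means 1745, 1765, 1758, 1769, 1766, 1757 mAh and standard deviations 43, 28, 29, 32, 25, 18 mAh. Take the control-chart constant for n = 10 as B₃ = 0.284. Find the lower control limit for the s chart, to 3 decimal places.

8.283

s̄ = (43 + 28 + 29 + 32 + 25 + 18) / 6 = 29.1667
LCL_s = B₃·s̄ = 0.284 × 29.1667 = 8.2833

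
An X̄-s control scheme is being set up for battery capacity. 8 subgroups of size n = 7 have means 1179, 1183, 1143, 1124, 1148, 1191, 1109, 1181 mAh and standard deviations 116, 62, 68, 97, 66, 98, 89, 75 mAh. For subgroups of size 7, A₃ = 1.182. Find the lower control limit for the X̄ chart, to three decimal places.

1058.110

X̄̄ = (1179 + 1183 + 1143 + 1124 + 1148 + 1191 + 1109 + 1181) / 8 = 1157.2500
s̄ = (116 + 62 + 68 + 97 + 66 + 98 + 89 + 75) / 8 = 83.8750
LCL = X̄̄ − A₃·s̄ = 1157.2500 − 1.182 × 83.8750 = 1058.1098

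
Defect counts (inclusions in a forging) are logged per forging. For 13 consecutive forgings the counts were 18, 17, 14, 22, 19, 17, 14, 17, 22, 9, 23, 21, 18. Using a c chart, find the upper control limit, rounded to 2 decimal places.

c̄ = (18 + 17 + 14 + 22 + 19 + 17 + 14 + 17 + 22 + 9 + 23 + 21 + 18) / 13 = 231 / 13 = 17.7692
UCL = c̄ + 3√c̄ = 17.7692 + 3 × √17.7692 = 17.7692 + 3 × 4.2154 = 30.4153

30.42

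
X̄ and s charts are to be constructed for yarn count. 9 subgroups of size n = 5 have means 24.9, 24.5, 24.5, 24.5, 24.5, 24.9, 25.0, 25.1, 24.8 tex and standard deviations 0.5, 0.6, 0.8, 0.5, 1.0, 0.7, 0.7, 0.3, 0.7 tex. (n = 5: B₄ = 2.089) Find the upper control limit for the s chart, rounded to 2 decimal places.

s̄ = (0.5 + 0.6 + 0.8 + 0.5 + 1.0 + 0.7 + 0.7 + 0.3 + 0.7) / 9 = 0.6444
UCL_s = B₄·s̄ = 2.089 × 0.6444 = 1.3462

1.35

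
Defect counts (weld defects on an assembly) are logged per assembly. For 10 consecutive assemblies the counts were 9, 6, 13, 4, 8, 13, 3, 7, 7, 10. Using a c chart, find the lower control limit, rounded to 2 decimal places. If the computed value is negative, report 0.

c̄ = (9 + 6 + 13 + 4 + 8 + 13 + 3 + 7 + 7 + 10) / 10 = 80 / 10 = 8.0000
LCL = c̄ − 3√c̄ = 8.0000 − 3 × 2.8284 = -0.4853 → 0 (cannot be negative)

0.00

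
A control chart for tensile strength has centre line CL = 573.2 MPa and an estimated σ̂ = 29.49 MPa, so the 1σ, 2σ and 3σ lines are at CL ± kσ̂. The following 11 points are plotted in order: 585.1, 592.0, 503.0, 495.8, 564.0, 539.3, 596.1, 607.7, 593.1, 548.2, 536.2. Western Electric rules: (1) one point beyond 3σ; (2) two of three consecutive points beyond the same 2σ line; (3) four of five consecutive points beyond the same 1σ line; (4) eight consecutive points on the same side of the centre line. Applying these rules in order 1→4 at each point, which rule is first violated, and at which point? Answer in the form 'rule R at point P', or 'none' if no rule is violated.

rule 2 at point 4

Zone of each point (C = within 1σ̂, B = 1σ̂–2σ̂, A = 2σ̂–3σ̂, * = beyond 3σ̂; sign = side of CL): 1:+C, 2:+C, 3:-A, 4:-A, 5:-C, 6:-B, 7:+C, 8:+B, 9:+C, 10:-C, 11:-B
Rule 2 (two of three consecutive points beyond the same 2σ limit) is satisfied at point 4.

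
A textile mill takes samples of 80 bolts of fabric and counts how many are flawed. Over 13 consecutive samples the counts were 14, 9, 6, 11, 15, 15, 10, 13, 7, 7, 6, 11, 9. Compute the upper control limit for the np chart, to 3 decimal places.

p̄ = Σdᵢ / (k·n) = 133 / (13 × 80) = 0.12788
UCL = np̄ + 3·√(np̄(1−p̄)) = 10.2308 + 3 × √(10.2308×0.87212) = 10.2308 + 3 × 2.9870 = 19.1919

19.192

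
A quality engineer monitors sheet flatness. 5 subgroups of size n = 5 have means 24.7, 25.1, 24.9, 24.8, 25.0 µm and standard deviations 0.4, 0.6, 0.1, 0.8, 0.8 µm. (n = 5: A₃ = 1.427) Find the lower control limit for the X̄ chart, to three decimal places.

24.129

X̄̄ = (24.7 + 25.1 + 24.9 + 24.8 + 25.0) / 5 = 24.9000
s̄ = (0.4 + 0.6 + 0.1 + 0.8 + 0.8) / 5 = 0.5400
LCL = X̄̄ − A₃·s̄ = 24.9000 − 1.427 × 0.5400 = 24.1294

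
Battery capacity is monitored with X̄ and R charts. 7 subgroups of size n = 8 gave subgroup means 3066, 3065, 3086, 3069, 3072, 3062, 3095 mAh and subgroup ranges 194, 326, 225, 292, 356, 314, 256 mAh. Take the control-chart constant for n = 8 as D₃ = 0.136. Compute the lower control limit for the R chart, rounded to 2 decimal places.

38.14

R̄ = (194 + 326 + 225 + 292 + 356 + 314 + 256) / 7 = 1963.0000 / 7 = 280.4286
LCL_R = D₃·R̄ = 0.136 × 280.4286 = 38.1383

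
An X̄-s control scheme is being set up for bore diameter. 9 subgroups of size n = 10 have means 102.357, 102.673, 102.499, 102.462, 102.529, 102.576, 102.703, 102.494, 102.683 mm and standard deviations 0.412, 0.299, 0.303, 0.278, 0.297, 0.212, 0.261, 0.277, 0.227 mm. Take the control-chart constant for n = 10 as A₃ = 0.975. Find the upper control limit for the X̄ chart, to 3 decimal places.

102.831

X̄̄ = (102.357 + 102.673 + 102.499 + 102.462 + 102.529 + 102.576 + 102.703 + 102.494 + 102.683) / 9 = 102.5529
s̄ = (0.412 + 0.299 + 0.303 + 0.278 + 0.297 + 0.212 + 0.261 + 0.277 + 0.227) / 9 = 0.2851
UCL = X̄̄ + A₃·s̄ = 102.5529 + 0.975 × 0.2851 = 102.8309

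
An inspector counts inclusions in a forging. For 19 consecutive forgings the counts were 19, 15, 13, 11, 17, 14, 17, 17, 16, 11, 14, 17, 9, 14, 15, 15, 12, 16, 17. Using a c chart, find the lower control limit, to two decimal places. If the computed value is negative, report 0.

c̄ = (19 + 15 + 13 + 11 + 17 + 14 + 17 + 17 + 16 + 11 + 14 + 17 + 9 + 14 + 15 + 15 + 12 + 16 + 17) / 19 = 279 / 19 = 14.6842
LCL = c̄ − 3√c̄ = 14.6842 − 3 × 3.8320 = 3.1882

3.19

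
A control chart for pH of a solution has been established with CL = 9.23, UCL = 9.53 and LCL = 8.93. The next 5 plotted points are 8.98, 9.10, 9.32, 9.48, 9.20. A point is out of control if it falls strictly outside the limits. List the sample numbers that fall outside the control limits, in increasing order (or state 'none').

All 5 points lie within [8.93, 9.53].

none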